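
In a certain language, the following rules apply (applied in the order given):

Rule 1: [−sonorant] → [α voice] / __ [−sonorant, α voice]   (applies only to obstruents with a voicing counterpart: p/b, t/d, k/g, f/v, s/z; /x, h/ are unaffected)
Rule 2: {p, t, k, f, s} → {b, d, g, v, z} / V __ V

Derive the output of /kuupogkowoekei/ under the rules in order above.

Rule 1 (regressive voicing assimilation): /g/ precedes the voiceless obstruent /k/, so it devoices to [k] by assimilation. /kuupogkowoekei/ → kuupokkowoekei.
Rule 2 (intervocalic voicing): /p/ is a voiceless obstruent between vowels /u/ and /o/, so it voices to [b]. /k/ is a voiceless obstruent between vowels /e/ and /e/, so it voices to [g]. /kuupokkowoekei/ → kuubokkowoegei.

kuubokkowoegei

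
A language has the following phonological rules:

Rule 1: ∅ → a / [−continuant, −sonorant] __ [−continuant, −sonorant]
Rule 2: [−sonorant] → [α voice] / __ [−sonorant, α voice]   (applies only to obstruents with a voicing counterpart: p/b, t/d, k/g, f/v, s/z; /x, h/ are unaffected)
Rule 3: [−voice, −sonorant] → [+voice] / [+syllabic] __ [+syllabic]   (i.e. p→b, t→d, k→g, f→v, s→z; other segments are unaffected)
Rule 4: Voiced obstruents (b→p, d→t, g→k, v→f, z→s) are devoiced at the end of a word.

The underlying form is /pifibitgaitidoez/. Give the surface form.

pivibidagaididoes

Rule 1 (stop-cluster a-epenthesis): /t/ and /g/ form a stop–stop cluster, so [a] is inserted between them. /pifibitgaitidoez/ → pifibitagaitidoez.
Rule 2 (regressive voicing assimilation): no segment meets the environment; /pifibitagaitidoez/ is unchanged.
Rule 3 (intervocalic voicing): /f/ is a voiceless obstruent between vowels /i/ and /i/, so it voices to [v]. /t/ is a voiceless obstruent between vowels /i/ and /a/, so it voices to [d]. /t/ is a voiceless obstruent between vowels /i/ and /i/, so it voices to [d]. /pifibitagaitidoez/ → pivibidagaididoez.
Rule 4 (final devoicing): /z/ is a voiced obstruent in word-final position, so it devoices to [s]. /pivibidagaididoez/ → pivibidagaididoes.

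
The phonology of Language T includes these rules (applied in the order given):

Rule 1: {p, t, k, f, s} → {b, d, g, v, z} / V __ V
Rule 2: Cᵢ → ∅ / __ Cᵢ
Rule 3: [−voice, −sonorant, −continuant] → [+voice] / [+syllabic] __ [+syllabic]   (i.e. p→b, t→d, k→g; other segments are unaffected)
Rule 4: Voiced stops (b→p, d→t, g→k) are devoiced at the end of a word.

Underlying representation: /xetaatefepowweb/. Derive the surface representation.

Rule 1 (intervocalic voicing): /t/ is a voiceless obstruent between vowels /e/ and /a/, so it voices to [d]. /t/ is a voiceless obstruent between vowels /a/ and /e/, so it voices to [d]. /f/ is a voiceless obstruent between vowels /e/ and /e/, so it voices to [v]. /p/ is a voiceless obstruent between vowels /e/ and /o/, so it voices to [b]. /xetaatefepowweb/ → xedaadevebowweb.
Rule 2 (degemination): /ww/ is a geminate; the first /w/ deletes. /xedaadevebowweb/ → xedaadeveboweb.
Rule 3 (intervocalic voicing): no segment meets the environment; /xedaadeveboweb/ is unchanged.
Rule 4 (final devoicing): /b/ is a voiced stop in word-final position, so it devoices to [p]. /xedaadeveboweb/ → xedaadevebowep.

xedaadevebowep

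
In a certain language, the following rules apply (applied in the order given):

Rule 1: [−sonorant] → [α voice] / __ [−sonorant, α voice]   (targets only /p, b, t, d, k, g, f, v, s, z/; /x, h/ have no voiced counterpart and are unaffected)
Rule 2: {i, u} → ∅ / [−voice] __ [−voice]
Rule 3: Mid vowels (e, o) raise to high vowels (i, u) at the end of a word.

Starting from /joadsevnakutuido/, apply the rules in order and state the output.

joatsevnaktuidu

Rule 1 (regressive voicing assimilation): /d/ precedes the voiceless obstruent /s/, so it devoices to [t] by assimilation. /joadsevnakutuido/ → joatsevnakutuido.
Rule 2 (high vowel syncope): /u/ is a high vowel flanked by voiceless consonants /k/ and /t/, so it deletes. /joatsevnakutuido/ → joatsevnaktuido.
Rule 3 (final vowel raising): /o/ is a mid vowel in word-final position, so it raises to [u]. /joatsevnaktuido/ → joatsevnaktuidu.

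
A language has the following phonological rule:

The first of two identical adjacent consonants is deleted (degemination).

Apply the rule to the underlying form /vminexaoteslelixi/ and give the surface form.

vminexaoteslelixi

No segment of /vminexaoteslelixi/ meets the structural description of the rule, so the form surfaces unchanged.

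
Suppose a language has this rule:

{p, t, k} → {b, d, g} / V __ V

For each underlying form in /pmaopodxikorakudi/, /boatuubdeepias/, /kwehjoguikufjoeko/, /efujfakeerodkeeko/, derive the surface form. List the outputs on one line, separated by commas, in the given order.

pmaobodxigoragudi, boaduubdeebias, kwehjoguigufjoego, efujfageerodkeego

/pmaopodxikorakudi/: /p/ is a voiceless stop between vowels /o/ and /o/, so it voices to [b]. /k/ is a voiceless stop between vowels /i/ and /o/, so it voices to [g]. /k/ is a voiceless stop between vowels /a/ and /u/, so it voices to [g]. → [pmaobodxigoragudi].
/boatuubdeepias/: /t/ is a voiceless stop between vowels /a/ and /u/, so it voices to [d]. /p/ is a voiceless stop between vowels /e/ and /i/, so it voices to [b]. → [boaduubdeebias].
/kwehjoguikufjoeko/: /k/ is a voiceless stop between vowels /i/ and /u/, so it voices to [g]. /k/ is a voiceless stop between vowels /e/ and /o/, so it voices to [g]. → [kwehjoguigufjoego].
/efujfakeerodkeeko/: /k/ is a voiceless stop between vowels /a/ and /e/, so it voices to [g]. /k/ is a voiceless stop between vowels /e/ and /o/, so it voices to [g]. → [efujfageerodkeego].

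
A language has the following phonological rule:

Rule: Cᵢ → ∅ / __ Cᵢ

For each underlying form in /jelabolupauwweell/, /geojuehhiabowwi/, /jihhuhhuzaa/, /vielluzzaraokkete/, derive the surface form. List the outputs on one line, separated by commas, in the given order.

jelabolupauweel, geojuehiabowi, jihuhuzaa, vieluzaraokete

/jelabolupauwweell/: /ww/ is a geminate; the first /w/ deletes. /ll/ is a geminate; the first /l/ deletes. → [jelabolupauweel].
/geojuehhiabowwi/: /hh/ is a geminate; the first /h/ deletes. /ww/ is a geminate; the first /w/ deletes. → [geojuehiabowi].
/jihhuhhuzaa/: /hh/ is a geminate; the first /h/ deletes. /hh/ is a geminate; the first /h/ deletes. → [jihuhuzaa].
/vielluzzaraokkete/: /ll/ is a geminate; the first /l/ deletes. /zz/ is a geminate; the first /z/ deletes. /kk/ is a geminate; the first /k/ deletes. → [vieluzaraokete].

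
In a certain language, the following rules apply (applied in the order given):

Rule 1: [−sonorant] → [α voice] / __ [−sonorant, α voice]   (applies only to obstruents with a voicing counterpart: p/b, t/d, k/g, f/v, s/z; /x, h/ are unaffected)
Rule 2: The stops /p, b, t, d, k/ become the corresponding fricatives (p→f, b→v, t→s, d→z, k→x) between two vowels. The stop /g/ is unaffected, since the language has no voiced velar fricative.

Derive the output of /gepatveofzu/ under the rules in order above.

Rule 1 (regressive voicing assimilation): /t/ precedes the voiced obstruent /v/, so it voices to [d] by assimilation. /f/ precedes the voiced obstruent /z/, so it voices to [v] by assimilation. /gepatveofzu/ → gepadveovzu.
Rule 2 (intervocalic spirantization): /p/ is a stop between vowels /e/ and /a/, so it spirantizes to the fricative [f]. /gepadveovzu/ → gefadveovzu.

gefadveovzu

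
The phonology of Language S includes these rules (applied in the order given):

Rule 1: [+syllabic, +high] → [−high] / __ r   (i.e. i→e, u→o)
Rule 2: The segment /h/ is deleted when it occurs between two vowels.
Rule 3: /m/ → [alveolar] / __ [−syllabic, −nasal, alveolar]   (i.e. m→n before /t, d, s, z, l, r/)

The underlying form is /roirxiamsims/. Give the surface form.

roerxiansins

Rule 1 (pre-rhotic lowering): /i/ is a high vowel immediately before /r/, so it lowers to [e]. /roirxiamsims/ → roerxiamsims.
Rule 2 (intervocalic h-deletion): no segment meets the environment; /roerxiamsims/ is unchanged.
Rule 3 (nasal place assimilation): /m/ precedes the alveolar consonant /s/, so it assimilates in place to [n]. /m/ precedes the alveolar consonant /s/, so it assimilates in place to [n]. /roerxiamsims/ → roerxiansins.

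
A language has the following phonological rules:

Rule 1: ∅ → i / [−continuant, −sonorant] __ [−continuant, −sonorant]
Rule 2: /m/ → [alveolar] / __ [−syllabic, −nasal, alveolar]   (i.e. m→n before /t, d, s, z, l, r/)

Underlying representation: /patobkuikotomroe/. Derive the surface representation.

patobikuikotonroe

Rule 1 (stop-cluster i-epenthesis): /b/ and /k/ form a stop–stop cluster, so [i] is inserted between them. /patobkuikotomroe/ → patobikuikotomroe.
Rule 2 (nasal place assimilation): /m/ precedes the alveolar consonant /r/, so it assimilates in place to [n]. /patobikuikotomroe/ → patobikuikotonroe.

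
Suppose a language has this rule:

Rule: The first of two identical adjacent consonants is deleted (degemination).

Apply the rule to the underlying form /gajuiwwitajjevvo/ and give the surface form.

/ww/ is a geminate; the first /w/ deletes.
/jj/ is a geminate; the first /j/ deletes.
/vv/ is a geminate; the first /v/ deletes.
The other instances of /g/, /j/, /w/, /t/, /v/ do not occur in the required environment and remain unchanged.
Surface form: [gajuiwitajevo].

gajuiwitajevo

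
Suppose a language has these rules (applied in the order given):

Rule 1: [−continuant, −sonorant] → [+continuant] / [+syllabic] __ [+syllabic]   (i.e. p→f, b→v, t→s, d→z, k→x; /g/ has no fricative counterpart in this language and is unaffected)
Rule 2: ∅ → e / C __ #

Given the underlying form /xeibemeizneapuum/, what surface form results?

Rule 1 (intervocalic spirantization): /b/ is a stop between vowels /i/ and /e/, so it spirantizes to the fricative [v]. /p/ is a stop between vowels /a/ and /u/, so it spirantizes to the fricative [f]. /xeibemeizneapuum/ → xeivemeizneafuum.
Rule 2 (final e-epenthesis): the form ends in the consonant /m/, so [e] is inserted word-finally. /xeivemeizneafuum/ → xeivemeizneafuume.

xeivemeizneafuume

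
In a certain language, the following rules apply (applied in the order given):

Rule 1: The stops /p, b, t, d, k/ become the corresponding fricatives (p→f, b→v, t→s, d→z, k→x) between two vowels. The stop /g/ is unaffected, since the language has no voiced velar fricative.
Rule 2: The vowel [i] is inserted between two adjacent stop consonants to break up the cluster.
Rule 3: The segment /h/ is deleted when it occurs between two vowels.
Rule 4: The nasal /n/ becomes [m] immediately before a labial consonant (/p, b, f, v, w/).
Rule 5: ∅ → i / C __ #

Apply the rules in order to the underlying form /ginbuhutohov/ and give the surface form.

Rule 1 (intervocalic spirantization): /t/ is a stop between vowels /u/ and /o/, so it spirantizes to the fricative [s]. /ginbuhutohov/ → ginbuhusohov.
Rule 2 (stop-cluster i-epenthesis): no segment meets the environment; /ginbuhusohov/ is unchanged.
Rule 3 (intervocalic h-deletion): /h/ occurs between vowels /u/ and /u/, so it deletes. /h/ occurs between vowels /o/ and /o/, so it deletes. /ginbuhusohov/ → ginbuusoov.
Rule 4 (nasal place assimilation): /n/ precedes the labial consonant /b/, so it assimilates in place to [m]. /ginbuusoov/ → gimbuusoov.
Rule 5 (final i-epenthesis): the form ends in the consonant /v/, so [i] is inserted word-finally. /gimbuusoov/ → gimbuusoovi.

gimbuusoovi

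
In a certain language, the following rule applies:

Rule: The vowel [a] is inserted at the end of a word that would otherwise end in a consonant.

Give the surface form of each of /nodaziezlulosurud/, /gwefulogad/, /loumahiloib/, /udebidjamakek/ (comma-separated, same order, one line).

nodaziezlulosuruda, gwefulogada, loumahiloiba, udebidjamakeka

/nodaziezlulosurud/: the form ends in the consonant /d/, so [a] is inserted word-finally. → [nodaziezlulosuruda].
/gwefulogad/: the form ends in the consonant /d/, so [a] is inserted word-finally. → [gwefulogada].
/loumahiloib/: the form ends in the consonant /b/, so [a] is inserted word-finally. → [loumahiloiba].
/udebidjamakek/: the form ends in the consonant /k/, so [a] is inserted word-finally. → [udebidjamakeka].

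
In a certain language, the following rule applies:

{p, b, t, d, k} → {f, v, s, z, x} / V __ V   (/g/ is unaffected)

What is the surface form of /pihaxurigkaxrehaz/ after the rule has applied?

No segment of /pihaxurigkaxrehaz/ meets the structural description of the rule, so the form surfaces unchanged.

pihaxurigkaxrehaz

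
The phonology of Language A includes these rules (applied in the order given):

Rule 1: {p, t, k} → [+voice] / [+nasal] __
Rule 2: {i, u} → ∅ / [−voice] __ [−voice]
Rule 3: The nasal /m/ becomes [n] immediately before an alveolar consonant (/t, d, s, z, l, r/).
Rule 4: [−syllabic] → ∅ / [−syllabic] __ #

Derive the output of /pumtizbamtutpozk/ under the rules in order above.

pundizbandutpoz

Rule 1 (post-nasal voicing): /t/ is a voiceless stop immediately after the nasal /m/, so it voices to [d]. /t/ is a voiceless stop immediately after the nasal /m/, so it voices to [d]. /pumtizbamtutpozk/ → pumdizbamdutpozk.
Rule 2 (high vowel syncope): no segment meets the environment; /pumdizbamdutpozk/ is unchanged.
Rule 3 (nasal place assimilation): /m/ precedes the alveolar consonant /d/, so it assimilates in place to [n]. /m/ precedes the alveolar consonant /d/, so it assimilates in place to [n]. /pumdizbamdutpozk/ → pundizbandutpozk.
Rule 4 (final cluster simplification): /k/ is the second consonant of a word-final cluster /zk/, so it deletes. /pundizbandutpozk/ → pundizbandutpoz.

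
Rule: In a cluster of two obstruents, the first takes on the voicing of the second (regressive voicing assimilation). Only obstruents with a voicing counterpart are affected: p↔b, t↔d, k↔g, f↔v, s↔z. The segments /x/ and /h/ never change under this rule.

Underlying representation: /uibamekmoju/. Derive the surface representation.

No segment of /uibamekmoju/ meets the structural description of the rule, so the form surfaces unchanged.

uibamekmoju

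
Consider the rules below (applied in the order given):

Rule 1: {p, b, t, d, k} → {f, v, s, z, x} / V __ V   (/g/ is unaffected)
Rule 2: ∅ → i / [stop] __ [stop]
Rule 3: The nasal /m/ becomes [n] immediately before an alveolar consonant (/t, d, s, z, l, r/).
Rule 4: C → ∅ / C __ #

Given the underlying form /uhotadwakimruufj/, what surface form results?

uhosadwaxinruuf

Rule 1 (intervocalic spirantization): /t/ is a stop between vowels /o/ and /a/, so it spirantizes to the fricative [s]. /k/ is a stop between vowels /a/ and /i/, so it spirantizes to the fricative [x]. /uhotadwakimruufj/ → uhosadwaximruufj.
Rule 2 (stop-cluster i-epenthesis): no segment meets the environment; /uhosadwaximruufj/ is unchanged.
Rule 3 (nasal place assimilation): /m/ precedes the alveolar consonant /r/, so it assimilates in place to [n]. /uhosadwaximruufj/ → uhosadwaxinruufj.
Rule 4 (final cluster simplification): /j/ is the second consonant of a word-final cluster /fj/, so it deletes. /uhosadwaxinruufj/ → uhosadwaxinruuf.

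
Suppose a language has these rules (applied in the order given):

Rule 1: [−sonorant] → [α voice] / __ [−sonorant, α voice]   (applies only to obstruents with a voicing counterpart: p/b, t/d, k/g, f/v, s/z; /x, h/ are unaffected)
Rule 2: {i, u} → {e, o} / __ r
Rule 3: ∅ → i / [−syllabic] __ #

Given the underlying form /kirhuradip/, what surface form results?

Rule 1 (regressive voicing assimilation): no segment meets the environment; /kirhuradip/ is unchanged.
Rule 2 (pre-rhotic lowering): /i/ is a high vowel immediately before /r/, so it lowers to [e]. /u/ is a high vowel immediately before /r/, so it lowers to [o]. /kirhuradip/ → kerhoradip.
Rule 3 (final i-epenthesis): the form ends in the consonant /p/, so [i] is inserted word-finally. /kerhoradip/ → kerhoradipi.

kerhoradipi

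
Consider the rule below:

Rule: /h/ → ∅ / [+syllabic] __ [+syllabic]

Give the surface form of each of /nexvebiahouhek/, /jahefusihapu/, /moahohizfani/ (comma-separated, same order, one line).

nexvebiaouek, jaefusiapu, moaoizfani

/nexvebiahouhek/: /h/ occurs between vowels /a/ and /o/, so it deletes. /h/ occurs between vowels /u/ and /e/, so it deletes. → [nexvebiaouek].
/jahefusihapu/: /h/ occurs between vowels /a/ and /e/, so it deletes. /h/ occurs between vowels /i/ and /a/, so it deletes. → [jaefusiapu].
/moahohizfani/: /h/ occurs between vowels /a/ and /o/, so it deletes. /h/ occurs between vowels /o/ and /i/, so it deletes. → [moaoizfani].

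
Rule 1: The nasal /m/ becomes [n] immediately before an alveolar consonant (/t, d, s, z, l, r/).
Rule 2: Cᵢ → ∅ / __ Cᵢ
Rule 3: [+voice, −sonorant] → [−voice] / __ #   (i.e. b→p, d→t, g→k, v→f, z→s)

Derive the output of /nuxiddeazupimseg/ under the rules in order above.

Rule 1 (nasal place assimilation): /m/ precedes the alveolar consonant /s/, so it assimilates in place to [n]. /nuxiddeazupimseg/ → nuxiddeazupinseg.
Rule 2 (degemination): /dd/ is a geminate; the first /d/ deletes. /nuxiddeazupinseg/ → nuxideazupinseg.
Rule 3 (final devoicing): /g/ is a voiced obstruent in word-final position, so it devoices to [k]. /nuxideazupinseg/ → nuxideazupinsek.

nuxideazupinsek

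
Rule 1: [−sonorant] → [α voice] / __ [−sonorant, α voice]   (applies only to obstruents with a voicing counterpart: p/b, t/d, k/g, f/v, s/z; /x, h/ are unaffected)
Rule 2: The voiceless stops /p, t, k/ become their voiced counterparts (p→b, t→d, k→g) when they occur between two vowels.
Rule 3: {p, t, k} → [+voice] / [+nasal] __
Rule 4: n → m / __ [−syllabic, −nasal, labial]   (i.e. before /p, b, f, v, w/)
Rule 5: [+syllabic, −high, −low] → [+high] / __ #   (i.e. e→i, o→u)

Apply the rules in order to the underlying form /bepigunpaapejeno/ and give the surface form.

Rule 1 (regressive voicing assimilation): no segment meets the environment; /bepigunpaapejeno/ is unchanged.
Rule 2 (intervocalic voicing): /p/ is a voiceless stop between vowels /e/ and /i/, so it voices to [b]. /p/ is a voiceless stop between vowels /a/ and /e/, so it voices to [b]. /bepigunpaapejeno/ → bebigunpaabejeno.
Rule 3 (post-nasal voicing): /p/ is a voiceless stop immediately after the nasal /n/, so it voices to [b]. /bebigunpaabejeno/ → bebigunbaabejeno.
Rule 4 (nasal place assimilation): /n/ precedes the labial consonant /b/, so it assimilates in place to [m]. /bebigunbaabejeno/ → bebigumbaabejeno.
Rule 5 (final vowel raising): /o/ is a mid vowel in word-final position, so it raises to [u]. /bebigumbaabejeno/ → bebigumbaabejenu.

bebigumbaabejenu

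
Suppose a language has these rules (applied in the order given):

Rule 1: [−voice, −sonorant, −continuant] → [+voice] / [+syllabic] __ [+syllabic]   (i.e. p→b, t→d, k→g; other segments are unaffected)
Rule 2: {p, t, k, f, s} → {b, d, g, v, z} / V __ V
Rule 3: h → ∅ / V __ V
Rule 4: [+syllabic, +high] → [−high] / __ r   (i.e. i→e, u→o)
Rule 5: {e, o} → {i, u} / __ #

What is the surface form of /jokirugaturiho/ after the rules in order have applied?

Rule 1 (intervocalic voicing): /k/ is a voiceless stop between vowels /o/ and /i/, so it voices to [g]. /t/ is a voiceless stop between vowels /a/ and /u/, so it voices to [d]. /jokirugaturiho/ → jogirugaduriho.
Rule 2 (intervocalic voicing): no segment meets the environment; /jogirugaduriho/ is unchanged.
Rule 3 (intervocalic h-deletion): /h/ occurs between vowels /i/ and /o/, so it deletes. /jogirugaduriho/ → jogirugadurio.
Rule 4 (pre-rhotic lowering): /i/ is a high vowel immediately before /r/, so it lowers to [e]. /u/ is a high vowel immediately before /r/, so it lowers to [o]. /jogirugadurio/ → jogerugadorio.
Rule 5 (final vowel raising): /o/ is a mid vowel in word-final position, so it raises to [u]. /jogerugadorio/ → jogerugadoriu.

jogerugadoriu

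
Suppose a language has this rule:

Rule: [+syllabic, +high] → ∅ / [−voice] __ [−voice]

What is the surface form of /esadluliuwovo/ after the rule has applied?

esadluliuwovo

No segment of /esadluliuwovo/ meets the structural description of the rule, so the form surfaces unchanged.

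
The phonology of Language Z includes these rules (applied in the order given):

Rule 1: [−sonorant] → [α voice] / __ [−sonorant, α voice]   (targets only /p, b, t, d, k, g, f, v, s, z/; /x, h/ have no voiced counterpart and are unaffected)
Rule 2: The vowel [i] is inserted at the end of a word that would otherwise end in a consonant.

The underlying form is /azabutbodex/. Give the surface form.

azabudbodexi

Rule 1 (regressive voicing assimilation): /t/ precedes the voiced obstruent /b/, so it voices to [d] by assimilation. /azabutbodex/ → azabudbodex.
Rule 2 (final i-epenthesis): the form ends in the consonant /x/, so [i] is inserted word-finally. /azabudbodex/ → azabudbodexi.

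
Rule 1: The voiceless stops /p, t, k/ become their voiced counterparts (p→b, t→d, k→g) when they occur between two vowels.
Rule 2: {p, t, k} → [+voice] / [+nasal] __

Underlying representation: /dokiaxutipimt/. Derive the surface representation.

Rule 1 (intervocalic voicing): /k/ is a voiceless stop between vowels /o/ and /i/, so it voices to [g]. /t/ is a voiceless stop between vowels /u/ and /i/, so it voices to [d]. /p/ is a voiceless stop between vowels /i/ and /i/, so it voices to [b]. /dokiaxutipimt/ → dogiaxudibimt.
Rule 2 (post-nasal voicing): /t/ is a voiceless stop immediately after the nasal /m/, so it voices to [d]. /dogiaxudibimt/ → dogiaxudibimd.

dogiaxudibimd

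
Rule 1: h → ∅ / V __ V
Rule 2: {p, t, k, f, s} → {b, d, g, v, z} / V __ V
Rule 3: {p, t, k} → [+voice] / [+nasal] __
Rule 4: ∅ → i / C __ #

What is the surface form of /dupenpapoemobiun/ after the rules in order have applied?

dubenbaboemobiuni

Rule 1 (intervocalic h-deletion): no segment meets the environment; /dupenpapoemobiun/ is unchanged.
Rule 2 (intervocalic voicing): /p/ is a voiceless obstruent between vowels /u/ and /e/, so it voices to [b]. /p/ is a voiceless obstruent between vowels /a/ and /o/, so it voices to [b]. /dupenpapoemobiun/ → dubenpaboemobiun.
Rule 3 (post-nasal voicing): /p/ is a voiceless stop immediately after the nasal /n/, so it voices to [b]. /dubenpaboemobiun/ → dubenbaboemobiun.
Rule 4 (final i-epenthesis): the form ends in the consonant /n/, so [i] is inserted word-finally. /dubenbaboemobiun/ → dubenbaboemobiuni.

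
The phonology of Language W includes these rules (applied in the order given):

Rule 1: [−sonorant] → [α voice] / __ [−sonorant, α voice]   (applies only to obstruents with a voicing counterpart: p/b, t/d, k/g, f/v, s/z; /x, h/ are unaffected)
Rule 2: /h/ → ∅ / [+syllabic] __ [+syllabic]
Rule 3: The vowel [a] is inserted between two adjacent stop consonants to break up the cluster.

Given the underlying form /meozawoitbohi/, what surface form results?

meozawoidaboi

Rule 1 (regressive voicing assimilation): /t/ precedes the voiced obstruent /b/, so it voices to [d] by assimilation. /meozawoitbohi/ → meozawoidbohi.
Rule 2 (intervocalic h-deletion): /h/ occurs between vowels /o/ and /i/, so it deletes. /meozawoidbohi/ → meozawoidboi.
Rule 3 (stop-cluster a-epenthesis): /d/ and /b/ form a stop–stop cluster, so [a] is inserted between them. /meozawoidboi/ → meozawoidaboi.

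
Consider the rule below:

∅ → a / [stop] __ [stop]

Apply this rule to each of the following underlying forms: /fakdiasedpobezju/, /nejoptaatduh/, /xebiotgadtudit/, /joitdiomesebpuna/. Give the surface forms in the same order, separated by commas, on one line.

/fakdiasedpobezju/: /k/ and /d/ form a stop–stop cluster, so [a] is inserted between them. /d/ and /p/ form a stop–stop cluster, so [a] is inserted between them. → [fakadiasedapobezju].
/nejoptaatduh/: /p/ and /t/ form a stop–stop cluster, so [a] is inserted between them. /t/ and /d/ form a stop–stop cluster, so [a] is inserted between them. → [nejopataataduh].
/xebiotgadtudit/: /t/ and /g/ form a stop–stop cluster, so [a] is inserted between them. /d/ and /t/ form a stop–stop cluster, so [a] is inserted between them. → [xebiotagadatudit].
/joitdiomesebpuna/: /t/ and /d/ form a stop–stop cluster, so [a] is inserted between them. /b/ and /p/ form a stop–stop cluster, so [a] is inserted between them. → [joitadiomesebapuna].

fakadiasedapobezju, nejopataataduh, xebiotagadatudit, joitadiomesebapuna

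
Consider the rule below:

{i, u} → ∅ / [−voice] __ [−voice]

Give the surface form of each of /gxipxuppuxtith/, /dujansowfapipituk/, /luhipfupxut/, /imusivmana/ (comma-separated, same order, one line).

gxpxppxtth, dujansowfapptk, luhpfpxt, imusivmana

/gxipxuppuxtith/: /i/ is a high vowel flanked by voiceless consonants /x/ and /p/, so it deletes. /u/ is a high vowel flanked by voiceless consonants /x/ and /p/, so it deletes. /u/ is a high vowel flanked by voiceless consonants /p/ and /x/, so it deletes. /i/ is a high vowel flanked by voiceless consonants /t/ and /t/, so it deletes. → [gxpxppxtth].
/dujansowfapipituk/: /i/ is a high vowel flanked by voiceless consonants /p/ and /p/, so it deletes. /i/ is a high vowel flanked by voiceless consonants /p/ and /t/, so it deletes. /u/ is a high vowel flanked by voiceless consonants /t/ and /k/, so it deletes. → [dujansowfapptk].
/luhipfupxut/: /i/ is a high vowel flanked by voiceless consonants /h/ and /p/, so it deletes. /u/ is a high vowel flanked by voiceless consonants /f/ and /p/, so it deletes. /u/ is a high vowel flanked by voiceless consonants /x/ and /t/, so it deletes. → [luhpfpxt].
/imusivmana/: the rule's environment is not met; surfaces unchanged as [imusivmana].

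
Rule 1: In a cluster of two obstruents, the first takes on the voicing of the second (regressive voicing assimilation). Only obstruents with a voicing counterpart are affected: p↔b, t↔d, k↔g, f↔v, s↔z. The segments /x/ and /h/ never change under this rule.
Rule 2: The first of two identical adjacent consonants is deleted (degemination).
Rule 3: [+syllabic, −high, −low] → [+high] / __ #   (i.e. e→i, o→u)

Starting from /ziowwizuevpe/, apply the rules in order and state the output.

ziowizuefpi

Rule 1 (regressive voicing assimilation): /v/ precedes the voiceless obstruent /p/, so it devoices to [f] by assimilation. /ziowwizuevpe/ → ziowwizuefpe.
Rule 2 (degemination): /ww/ is a geminate; the first /w/ deletes. /ziowwizuefpe/ → ziowizuefpe.
Rule 3 (final vowel raising): /e/ is a mid vowel in word-final position, so it raises to [i]. /ziowizuefpe/ → ziowizuefpi.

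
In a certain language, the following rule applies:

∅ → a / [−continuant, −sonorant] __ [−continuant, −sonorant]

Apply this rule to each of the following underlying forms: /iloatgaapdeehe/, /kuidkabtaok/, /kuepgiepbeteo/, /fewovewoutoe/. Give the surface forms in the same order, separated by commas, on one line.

iloatagaapadeehe, kuidakabataok, kuepagiepabeteo, fewovewoutoe

/iloatgaapdeehe/: /t/ and /g/ form a stop–stop cluster, so [a] is inserted between them. /p/ and /d/ form a stop–stop cluster, so [a] is inserted between them. → [iloatagaapadeehe].
/kuidkabtaok/: /d/ and /k/ form a stop–stop cluster, so [a] is inserted between them. /b/ and /t/ form a stop–stop cluster, so [a] is inserted between them. → [kuidakabataok].
/kuepgiepbeteo/: /p/ and /g/ form a stop–stop cluster, so [a] is inserted between them. /p/ and /b/ form a stop–stop cluster, so [a] is inserted between them. → [kuepagiepabeteo].
/fewovewoutoe/: the rule's environment is not met; surfaces unchanged as [fewovewoutoe].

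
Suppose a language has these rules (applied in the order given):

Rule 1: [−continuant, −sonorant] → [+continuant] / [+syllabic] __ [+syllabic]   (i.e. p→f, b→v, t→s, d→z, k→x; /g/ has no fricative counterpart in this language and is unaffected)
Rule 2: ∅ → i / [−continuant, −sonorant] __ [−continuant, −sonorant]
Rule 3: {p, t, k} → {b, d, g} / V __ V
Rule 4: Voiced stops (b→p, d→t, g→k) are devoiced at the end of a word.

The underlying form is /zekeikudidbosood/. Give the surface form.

zexeixuzidibosoot

Rule 1 (intervocalic spirantization): /k/ is a stop between vowels /e/ and /e/, so it spirantizes to the fricative [x]. /k/ is a stop between vowels /i/ and /u/, so it spirantizes to the fricative [x]. /d/ is a stop between vowels /u/ and /i/, so it spirantizes to the fricative [z]. /zekeikudidbosood/ → zexeixuzidbosood.
Rule 2 (stop-cluster i-epenthesis): /d/ and /b/ form a stop–stop cluster, so [i] is inserted between them. /zexeixuzidbosood/ → zexeixuzidibosood.
Rule 3 (intervocalic voicing): no segment meets the environment; /zexeixuzidibosood/ is unchanged.
Rule 4 (final devoicing): /d/ is a voiced stop in word-final position, so it devoices to [t]. /zexeixuzidibosood/ → zexeixuzidibosoot.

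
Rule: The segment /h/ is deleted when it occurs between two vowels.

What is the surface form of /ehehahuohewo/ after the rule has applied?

/h/ occurs between vowels /e/ and /e/, so it deletes.
/h/ occurs between vowels /e/ and /a/, so it deletes.
/h/ occurs between vowels /a/ and /u/, so it deletes.
/h/ occurs between vowels /o/ and /e/, so it deletes.
Surface form: [eeauoewo].

eeauoewo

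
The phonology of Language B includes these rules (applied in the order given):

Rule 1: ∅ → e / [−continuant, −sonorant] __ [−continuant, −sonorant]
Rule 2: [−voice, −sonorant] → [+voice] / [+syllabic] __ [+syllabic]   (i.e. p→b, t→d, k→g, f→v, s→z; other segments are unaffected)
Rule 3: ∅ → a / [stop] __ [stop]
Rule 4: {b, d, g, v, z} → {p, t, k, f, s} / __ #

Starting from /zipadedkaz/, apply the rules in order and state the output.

Rule 1 (stop-cluster e-epenthesis): /d/ and /k/ form a stop–stop cluster, so [e] is inserted between them. /zipadedkaz/ → zipadedekaz.
Rule 2 (intervocalic voicing): /p/ is a voiceless obstruent between vowels /i/ and /a/, so it voices to [b]. /k/ is a voiceless obstruent between vowels /e/ and /a/, so it voices to [g]. /zipadedekaz/ → zibadedegaz.
Rule 3 (stop-cluster a-epenthesis): no segment meets the environment; /zibadedegaz/ is unchanged.
Rule 4 (final devoicing): /z/ is a voiced obstruent in word-final position, so it devoices to [s]. /zibadedegaz/ → zibadedegas.

zibadedegas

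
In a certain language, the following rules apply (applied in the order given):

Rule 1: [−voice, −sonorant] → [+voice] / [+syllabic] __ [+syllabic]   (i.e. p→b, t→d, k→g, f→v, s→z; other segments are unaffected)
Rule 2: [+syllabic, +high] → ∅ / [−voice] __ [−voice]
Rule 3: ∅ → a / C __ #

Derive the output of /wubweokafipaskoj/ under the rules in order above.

Rule 1 (intervocalic voicing): /k/ is a voiceless obstruent between vowels /o/ and /a/, so it voices to [g]. /f/ is a voiceless obstruent between vowels /a/ and /i/, so it voices to [v]. /p/ is a voiceless obstruent between vowels /i/ and /a/, so it voices to [b]. /wubweokafipaskoj/ → wubweogavibaskoj.
Rule 2 (high vowel syncope): no segment meets the environment; /wubweogavibaskoj/ is unchanged.
Rule 3 (final a-epenthesis): the form ends in the consonant /j/, so [a] is inserted word-finally. /wubweogavibaskoj/ → wubweogavibaskoja.

wubweogavibaskoja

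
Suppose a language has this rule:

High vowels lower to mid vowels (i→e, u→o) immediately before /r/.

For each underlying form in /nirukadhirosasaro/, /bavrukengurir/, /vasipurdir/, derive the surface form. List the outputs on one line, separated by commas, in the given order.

nerukadherosasaro, bavrukengorer, vasiporder

/nirukadhirosasaro/: /i/ is a high vowel immediately before /r/, so it lowers to [e]. /i/ is a high vowel immediately before /r/, so it lowers to [e]. → [nerukadherosasaro].
/bavrukengurir/: /u/ is a high vowel immediately before /r/, so it lowers to [o]. /i/ is a high vowel immediately before /r/, so it lowers to [e]. → [bavrukengorer].
/vasipurdir/: /u/ is a high vowel immediately before /r/, so it lowers to [o]. /i/ is a high vowel immediately before /r/, so it lowers to [e]. → [vasiporder].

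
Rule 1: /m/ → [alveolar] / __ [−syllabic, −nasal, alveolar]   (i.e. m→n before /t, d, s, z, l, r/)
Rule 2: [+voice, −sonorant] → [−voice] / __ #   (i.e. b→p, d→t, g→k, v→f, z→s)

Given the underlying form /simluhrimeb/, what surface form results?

Rule 1 (nasal place assimilation): /m/ precedes the alveolar consonant /l/, so it assimilates in place to [n]. /simluhrimeb/ → sinluhrimeb.
Rule 2 (final devoicing): /b/ is a voiced obstruent in word-final position, so it devoices to [p]. /sinluhrimeb/ → sinluhrimep.

sinluhrimep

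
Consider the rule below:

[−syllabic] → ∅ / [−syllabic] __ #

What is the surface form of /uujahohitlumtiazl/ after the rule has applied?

/l/ is the second consonant of a word-final cluster /zl/, so it deletes.
Surface form: [uujahohitlumtiaz].

uujahohitlumtiaz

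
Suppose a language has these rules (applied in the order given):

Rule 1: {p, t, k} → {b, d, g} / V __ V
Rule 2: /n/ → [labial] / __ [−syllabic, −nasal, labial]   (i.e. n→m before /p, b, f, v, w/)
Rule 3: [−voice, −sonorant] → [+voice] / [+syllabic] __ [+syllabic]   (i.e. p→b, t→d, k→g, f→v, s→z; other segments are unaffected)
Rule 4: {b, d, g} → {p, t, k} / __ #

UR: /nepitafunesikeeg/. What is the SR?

nebidavunezigeek

Rule 1 (intervocalic voicing): /p/ is a voiceless stop between vowels /e/ and /i/, so it voices to [b]. /t/ is a voiceless stop between vowels /i/ and /a/, so it voices to [d]. /k/ is a voiceless stop between vowels /i/ and /e/, so it voices to [g]. /nepitafunesikeeg/ → nebidafunesigeeg.
Rule 2 (nasal place assimilation): no segment meets the environment; /nebidafunesigeeg/ is unchanged.
Rule 3 (intervocalic voicing): /f/ is a voiceless obstruent between vowels /a/ and /u/, so it voices to [v]. /s/ is a voiceless obstruent between vowels /e/ and /i/, so it voices to [z]. /nebidafunesigeeg/ → nebidavunezigeeg.
Rule 4 (final devoicing): /g/ is a voiced stop in word-final position, so it devoices to [k]. /nebidavunezigeeg/ → nebidavunezigeek.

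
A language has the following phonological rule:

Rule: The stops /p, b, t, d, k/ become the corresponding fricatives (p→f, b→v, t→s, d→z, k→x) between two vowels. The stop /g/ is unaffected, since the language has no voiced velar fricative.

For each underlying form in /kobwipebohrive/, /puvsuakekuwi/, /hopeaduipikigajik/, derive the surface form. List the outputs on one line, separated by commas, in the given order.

kobwifevohrive, puvsuaxexuwi, hofeazuifixigajik

/kobwipebohrive/: /p/ is a stop between vowels /i/ and /e/, so it spirantizes to the fricative [f]. /b/ is a stop between vowels /e/ and /o/, so it spirantizes to the fricative [v]. → [kobwifevohrive].
/puvsuakekuwi/: /k/ is a stop between vowels /a/ and /e/, so it spirantizes to the fricative [x]. /k/ is a stop between vowels /e/ and /u/, so it spirantizes to the fricative [x]. → [puvsuaxexuwi].
/hopeaduipikigajik/: /p/ is a stop between vowels /o/ and /e/, so it spirantizes to the fricative [f]. /d/ is a stop between vowels /a/ and /u/, so it spirantizes to the fricative [z]. /p/ is a stop between vowels /i/ and /i/, so it spirantizes to the fricative [f]. /k/ is a stop between vowels /i/ and /i/, so it spirantizes to the fricative [x]. → [hofeazuifixigajik].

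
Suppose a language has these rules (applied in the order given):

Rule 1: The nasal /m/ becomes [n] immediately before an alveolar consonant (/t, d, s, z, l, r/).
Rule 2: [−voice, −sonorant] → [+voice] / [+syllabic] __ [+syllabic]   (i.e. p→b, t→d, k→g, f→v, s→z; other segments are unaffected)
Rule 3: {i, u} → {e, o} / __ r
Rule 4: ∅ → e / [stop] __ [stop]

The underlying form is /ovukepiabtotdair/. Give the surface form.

ovugebiabetotedaer

Rule 1 (nasal place assimilation): no segment meets the environment; /ovukepiabtotdair/ is unchanged.
Rule 2 (intervocalic voicing): /k/ is a voiceless obstruent between vowels /u/ and /e/, so it voices to [g]. /p/ is a voiceless obstruent between vowels /e/ and /i/, so it voices to [b]. /ovukepiabtotdair/ → ovugebiabtotdair.
Rule 3 (pre-rhotic lowering): /i/ is a high vowel immediately before /r/, so it lowers to [e]. /ovugebiabtotdair/ → ovugebiabtotdaer.
Rule 4 (stop-cluster e-epenthesis): /b/ and /t/ form a stop–stop cluster, so [e] is inserted between them. /t/ and /d/ form a stop–stop cluster, so [e] is inserted between them. /ovugebiabtotdaer/ → ovugebiabetotedaer.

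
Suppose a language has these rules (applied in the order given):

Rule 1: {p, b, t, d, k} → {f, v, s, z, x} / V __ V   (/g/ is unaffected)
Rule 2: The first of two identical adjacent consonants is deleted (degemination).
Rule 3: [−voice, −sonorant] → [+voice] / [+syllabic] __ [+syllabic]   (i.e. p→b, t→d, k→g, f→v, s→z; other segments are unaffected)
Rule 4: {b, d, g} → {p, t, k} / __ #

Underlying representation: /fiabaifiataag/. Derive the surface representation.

Rule 1 (intervocalic spirantization): /b/ is a stop between vowels /a/ and /a/, so it spirantizes to the fricative [v]. /t/ is a stop between vowels /a/ and /a/, so it spirantizes to the fricative [s]. /fiabaifiataag/ → fiavaifiasaag.
Rule 2 (degemination): no segment meets the environment; /fiavaifiasaag/ is unchanged.
Rule 3 (intervocalic voicing): /f/ is a voiceless obstruent between vowels /i/ and /i/, so it voices to [v]. /s/ is a voiceless obstruent between vowels /a/ and /a/, so it voices to [z]. /fiavaifiasaag/ → fiavaiviazaag.
Rule 4 (final devoicing): /g/ is a voiced stop in word-final position, so it devoices to [k]. /fiavaiviazaag/ → fiavaiviazaak.

fiavaiviazaak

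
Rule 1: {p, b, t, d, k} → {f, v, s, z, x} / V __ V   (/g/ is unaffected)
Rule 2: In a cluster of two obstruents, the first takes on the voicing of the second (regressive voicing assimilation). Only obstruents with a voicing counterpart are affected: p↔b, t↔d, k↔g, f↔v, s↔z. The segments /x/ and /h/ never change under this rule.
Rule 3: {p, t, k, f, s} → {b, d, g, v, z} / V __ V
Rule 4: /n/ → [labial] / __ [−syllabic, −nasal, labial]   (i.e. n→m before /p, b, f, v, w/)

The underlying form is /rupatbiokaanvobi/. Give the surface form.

ruvadbioxaamvovi

Rule 1 (intervocalic spirantization): /p/ is a stop between vowels /u/ and /a/, so it spirantizes to the fricative [f]. /k/ is a stop between vowels /o/ and /a/, so it spirantizes to the fricative [x]. /b/ is a stop between vowels /o/ and /i/, so it spirantizes to the fricative [v]. /rupatbiokaanvobi/ → rufatbioxaanvovi.
Rule 2 (regressive voicing assimilation): /t/ precedes the voiced obstruent /b/, so it voices to [d] by assimilation. /rufatbioxaanvovi/ → rufadbioxaanvovi.
Rule 3 (intervocalic voicing): /f/ is a voiceless obstruent between vowels /u/ and /a/, so it voices to [v]. /rufadbioxaanvovi/ → ruvadbioxaanvovi.
Rule 4 (nasal place assimilation): /n/ precedes the labial consonant /v/, so it assimilates in place to [m]. /ruvadbioxaanvovi/ → ruvadbioxaamvovi.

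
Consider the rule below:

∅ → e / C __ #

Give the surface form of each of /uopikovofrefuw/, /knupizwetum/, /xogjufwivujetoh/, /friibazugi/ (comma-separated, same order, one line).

/uopikovofrefuw/: the form ends in the consonant /w/, so [e] is inserted word-finally. → [uopikovofrefuwe].
/knupizwetum/: the form ends in the consonant /m/, so [e] is inserted word-finally. → [knupizwetume].
/xogjufwivujetoh/: the form ends in the consonant /h/, so [e] is inserted word-finally. → [xogjufwivujetohe].
/friibazugi/: the rule's environment is not met; surfaces unchanged as [friibazugi].

uopikovofrefuwe, knupizwetume, xogjufwivujetohe, friibazugi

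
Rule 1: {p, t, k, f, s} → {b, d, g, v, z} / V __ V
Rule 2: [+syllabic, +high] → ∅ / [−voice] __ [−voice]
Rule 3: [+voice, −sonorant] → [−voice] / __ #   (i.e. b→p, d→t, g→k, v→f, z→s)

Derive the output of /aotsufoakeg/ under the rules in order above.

aotsuvoagek

Rule 1 (intervocalic voicing): /f/ is a voiceless obstruent between vowels /u/ and /o/, so it voices to [v]. /k/ is a voiceless obstruent between vowels /a/ and /e/, so it voices to [g]. /aotsufoakeg/ → aotsuvoageg.
Rule 2 (high vowel syncope): no segment meets the environment; /aotsuvoageg/ is unchanged.
Rule 3 (final devoicing): /g/ is a voiced obstruent in word-final position, so it devoices to [k]. /aotsuvoageg/ → aotsuvoagek.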